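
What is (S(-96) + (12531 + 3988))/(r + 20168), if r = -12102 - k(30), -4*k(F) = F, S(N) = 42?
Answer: 33122/16147 ≈ 2.0513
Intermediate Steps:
k(F) = -F/4
r = -24189/2 (r = -12102 - (-1)*30/4 = -12102 - 1*(-15/2) = -12102 + 15/2 = -24189/2 ≈ -12095.)
(S(-96) + (12531 + 3988))/(r + 20168) = (42 + (12531 + 3988))/(-24189/2 + 20168) = (42 + 16519)/(16147/2) = 16561*(2/16147) = 33122/16147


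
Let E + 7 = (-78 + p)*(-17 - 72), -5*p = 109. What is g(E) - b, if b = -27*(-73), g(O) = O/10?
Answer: -27087/25 ≈ -1083.5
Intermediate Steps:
p = -109/5 (p = -⅕*109 = -109/5 ≈ -21.800)
E = 44376/5 (E = -7 + (-78 - 109/5)*(-17 - 72) = -7 - 499/5*(-89) = -7 + 44411/5 = 44376/5 ≈ 8875.2)
g(O) = O/10 (g(O) = O*(⅒) = O/10)
b = 1971
g(E) - b = (⅒)*(44376/5) - 1*1971 = 22188/25 - 1971 = -27087/25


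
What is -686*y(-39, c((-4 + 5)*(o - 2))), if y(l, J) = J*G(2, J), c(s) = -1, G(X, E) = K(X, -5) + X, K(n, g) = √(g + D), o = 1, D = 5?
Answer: 1372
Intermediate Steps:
K(n, g) = √(5 + g) (K(n, g) = √(g + 5) = √(5 + g))
G(X, E) = X (G(X, E) = √(5 - 5) + X = √0 + X = 0 + X = X)
y(l, J) = 2*J (y(l, J) = J*2 = 2*J)
-686*y(-39, c((-4 + 5)*(o - 2))) = -1372*(-1) = -686*(-2) = 1372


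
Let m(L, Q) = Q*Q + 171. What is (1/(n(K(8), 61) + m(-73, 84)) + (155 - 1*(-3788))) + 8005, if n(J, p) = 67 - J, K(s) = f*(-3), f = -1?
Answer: 87112869/7291 ≈ 11948.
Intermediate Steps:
K(s) = 3 (K(s) = -1*(-3) = 3)
m(L, Q) = 171 + Q² (m(L, Q) = Q² + 171 = 171 + Q²)
(1/(n(K(8), 61) + m(-73, 84)) + (155 - 1*(-3788))) + 8005 = (1/((67 - 1*3) + (171 + 84²)) + (155 - 1*(-3788))) + 8005 = (1/((67 - 3) + (171 + 7056)) + (155 + 3788)) + 8005 = (1/(64 + 7227) + 3943) + 8005 = (1/7291 + 3943) + 8005 = 28748414/7291 + 8005 = 87112869/7291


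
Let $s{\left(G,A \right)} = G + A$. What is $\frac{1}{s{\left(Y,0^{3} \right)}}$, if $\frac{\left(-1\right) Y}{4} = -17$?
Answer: $\frac{1}{68} \approx 0.014706$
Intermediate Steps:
$Y = 68$ ($Y = \left(-4\right) \left(-17\right) = 68$)
$s{\left(G,A \right)} = A + G$
$\frac{1}{s{\left(Y,0^{3} \right)}} = \frac{1}{0^{3} + 68} = \frac{1}{0 + 68} = \frac{1}{68}$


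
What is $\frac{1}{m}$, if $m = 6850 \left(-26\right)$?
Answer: $- \frac{1}{178100} \approx -5.6148 \cdot 10^{-6}$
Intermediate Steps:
$m = -178100$
$\frac{1}{m} = \frac{1}{-178100} = - \frac{1}{178100}$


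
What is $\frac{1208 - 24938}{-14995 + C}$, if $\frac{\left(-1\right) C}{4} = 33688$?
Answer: $\frac{23730}{149747} \approx 0.15847$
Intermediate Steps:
$C = -134752$ ($C = \left(-4\right) 33688 = -134752$)
$\frac{1208 - 24938}{-14995 + C} = \frac{1208 - 24938}{-14995 - 134752} = - \frac{23730}{-149747} = \left(-23730\right) \left(- \frac{1}{149747}\right) = \frac{23730}{149747}$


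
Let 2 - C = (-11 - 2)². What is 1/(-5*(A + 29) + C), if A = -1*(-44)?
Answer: -1/532 ≈ -0.0018797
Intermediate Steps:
C = -167 (C = 2 - (-11 - 2)² = 2 - 1*(-13)² = 2 - 1*169 = 2 - 169 = -167)
A = 44
1/(-5*(A + 29) + C) = 1/(-5*(44 + 29) - 167) = 1/(-5*73 - 167) = 1/(-365 - 167) = 1/(-532) = -1/532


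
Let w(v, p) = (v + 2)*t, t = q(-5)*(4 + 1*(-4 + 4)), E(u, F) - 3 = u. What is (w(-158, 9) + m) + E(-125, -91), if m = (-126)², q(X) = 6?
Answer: 12010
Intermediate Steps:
E(u, F) = 3 + u
m = 15876
t = 24 (t = 6*(4 + 1*(-4 + 4)) = 6*(4 + 1*0) = 6*(4 + 0) = 6*4 = 24)
w(v, p) = 48 + 24*v (w(v, p) = (v + 2)*24 = (2 + v)*24 = 48 + 24*v)
(w(-158, 9) + m) + E(-125, -91) = ((48 + 24*(-158)) + 15876) + (3 - 125) = ((48 - 3792) + 15876) - 122 = (-3744 + 15876) - 122 = 12132 - 122 = 12010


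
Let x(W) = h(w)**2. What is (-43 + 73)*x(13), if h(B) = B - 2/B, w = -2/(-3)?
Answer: 490/3 ≈ 163.33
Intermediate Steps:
w = 2/3 (w = -2*(-1/3) = 2/3 ≈ 0.66667)
h(B) = B - 2/B
x(W) = 49/9 (x(W) = (2/3 - 2/2/3)**2 = (2/3 - 2*3/2)**2 = (2/3 - 3)**2 = (-7/3)**2 = 49/9)
(-43 + 73)*x(13) = (-43 + 73)*(49/9) = 30*(49/9) = 490/3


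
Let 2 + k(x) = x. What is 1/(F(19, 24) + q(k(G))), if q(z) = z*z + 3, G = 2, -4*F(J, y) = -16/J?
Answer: 19/61 ≈ 0.31148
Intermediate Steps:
F(J, y) = 4/J (F(J, y) = -(-4)/J = 4/J)
k(x) = -2 + x
q(z) = 3 + z² (q(z) = z² + 3 = 3 + z²)
1/(F(19, 24) + q(k(G))) = 1/(4/19 + (3 + (-2 + 2)²)) = 1/(4*(1/19) + (3 + 0²)) = 1/(4/19 + (3 + 0)) = 1/(4/19 + 3) = 1/(61/19) = 19/61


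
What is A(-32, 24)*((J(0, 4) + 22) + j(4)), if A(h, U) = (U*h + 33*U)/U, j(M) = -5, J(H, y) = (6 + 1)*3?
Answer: 38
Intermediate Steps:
J(H, y) = 21 (J(H, y) = 7*3 = 21)
A(h, U) = (33*U + U*h)/U
A(-32, 24)*((J(0, 4) + 22) + j(4)) = (33 - 32)*((21 + 22) - 5) = 1*(43 - 5) = 1*38 = 38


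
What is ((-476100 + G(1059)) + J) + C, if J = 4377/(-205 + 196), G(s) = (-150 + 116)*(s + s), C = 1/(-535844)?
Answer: -881889375983/1607532 ≈ -5.4860e+5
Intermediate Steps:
C = -1/535844 ≈ -1.8662e-6
G(s) = -68*s
J = -1459/3 (J = 4377/(-9) = -1/9*4377 = -1459/3 ≈ -486.33)
((-476100 + G(1059)) + J) + C = ((-476100 - 68*1059) - 1459/3) - 1/535844 = ((-476100 - 72012) - 1459/3) - 1/535844 = (-548112 - 1459/3) - 1/535844 = -1645795/3 - 1/535844 = -881889375983/1607532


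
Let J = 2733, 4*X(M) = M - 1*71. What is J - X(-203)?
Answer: 5603/2 ≈ 2801.5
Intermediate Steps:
X(M) = -71/4 + M/4 (X(M) = (M - 1*71)/4 = (M - 71)/4 = (-71 + M)/4 = -71/4 + M/4)
J - X(-203) = 2733 - (-71/4 + (¼)*(-203)) = 2733 - (-71/4 - 203/4) = 2733 - 1*(-137/2) = 2733 + 137/2 = 5603/2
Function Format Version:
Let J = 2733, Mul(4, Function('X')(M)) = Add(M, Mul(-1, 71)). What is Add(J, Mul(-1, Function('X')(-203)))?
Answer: Rational(5603, 2) ≈ 2801.5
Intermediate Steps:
Function('X')(M) = Add(Rational(-71, 4), Mul(Rational(1, 4), M)) (Function('X')(M) = Mul(Rational(1, 4), Add(M, Mul(-1, 71))) = Mul(Rational(1, 4), Add(M, -71)) = Mul(Rational(1, 4), Add(-71, M)) = Add(Rational(-71, 4), Mul(Rational(1, 4), M)))
Add(J, Mul(-1, Function('X')(-203))) = Add(2733, Mul(-1, Add(Rational(-71, 4), Mul(Rational(1, 4), -203)))) = Add(2733, Mul(-1, Add(Rational(-71, 4), Rational(-203, 4)))) = Add(2733, Mul(-1, Rational(-137, 2))) = Add(2733, Rational(137, 2)) = Rational(5603, 2)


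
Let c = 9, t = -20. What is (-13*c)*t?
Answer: 2340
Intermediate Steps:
(-13*c)*t = -13*9*(-20) = -117*(-20) = 2340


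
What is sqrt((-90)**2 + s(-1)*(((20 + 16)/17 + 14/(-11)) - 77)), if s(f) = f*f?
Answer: sqrt(280585833)/187 ≈ 89.576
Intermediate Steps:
s(f) = f**2
sqrt((-90)**2 + s(-1)*(((20 + 16)/17 + 14/(-11)) - 77)) = sqrt((-90)**2 + (-1)**2*(((20 + 16)/17 + 14/(-11)) - 77)) = sqrt(8100 + 1*((36*(1/17) + 14*(-1/11)) - 77)) = sqrt(8100 + 1*((36/17 - 14/11) - 77)) = sqrt(8100 + 1*(158/187 - 77)) = sqrt(8100 + 1*(-14241/187)) = sqrt(8100 - 14241/187) = sqrt(1500459/187) = sqrt(280585833)/187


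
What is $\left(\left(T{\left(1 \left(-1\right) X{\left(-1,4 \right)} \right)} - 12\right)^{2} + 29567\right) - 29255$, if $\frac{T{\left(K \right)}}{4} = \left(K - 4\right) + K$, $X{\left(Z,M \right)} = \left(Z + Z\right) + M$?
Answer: $2248$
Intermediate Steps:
$X{\left(Z,M \right)} = M + 2 Z$ ($X{\left(Z,M \right)} = 2 Z + M = M + 2 Z$)
$T{\left(K \right)} = -16 + 8 K$ ($T{\left(K \right)} = 4 \left(\left(K - 4\right) + K\right) = 4 \left(\left(-4 + K\right) + K\right) = 4 \left(-4 + 2 K\right) = -16 + 8 K$)
$\left(\left(T{\left(1 \left(-1\right) X{\left(-1,4 \right)} \right)} - 12\right)^{2} + 29567\right) - 29255 = \left(\left(\left(-16 + 8 \cdot 1 \left(-1\right) \left(4 + 2 \left(-1\right)\right)\right) - 12\right)^{2} + 29567\right) - 29255 = \left(\left(\left(-16 + 8 \left(- (4 - 2)\right)\right) - 12\right)^{2} + 29567\right) - 29255 = \left(\left(\left(-16 + 8 \left(\left(-1\right) 2\right)\right) - 12\right)^{2} + 29567\right) - 29255 = \left(\left(\left(-16 + 8 \left(-2\right)\right) - 12\right)^{2} + 29567\right) - 29255 = \left(\left(\left(-16 - 16\right) - 12\right)^{2} + 29567\right) - 29255 = \left(\left(-32 - 12\right)^{2} + 29567\right) - 29255 = \left(\left(-44\right)^{2} + 29567\right) - 29255 = \left(1936 + 29567\right) - 29255 = 31503 - 29255 = 2248$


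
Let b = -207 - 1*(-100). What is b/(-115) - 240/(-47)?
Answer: 32629/5405 ≈ 6.0368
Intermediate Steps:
b = -107 (b = -207 + 100 = -107)
b/(-115) - 240/(-47) = -107/(-115) - 240/(-47) = -107*(-1/115) - 240*(-1/47) = 107/115 + 240/47 = 32629/5405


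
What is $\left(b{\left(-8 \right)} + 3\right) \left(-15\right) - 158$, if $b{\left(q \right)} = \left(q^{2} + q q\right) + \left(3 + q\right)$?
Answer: $-2048$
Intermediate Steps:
$b{\left(q \right)} = 3 + q + 2 q^{2}$ ($b{\left(q \right)} = \left(q^{2} + q^{2}\right) + \left(3 + q\right) = 2 q^{2} + \left(3 + q\right) = 3 + q + 2 q^{2}$)
$\left(b{\left(-8 \right)} + 3\right) \left(-15\right) - 158 = \left(\left(3 - 8 + 2 \left(-8\right)^{2}\right) + 3\right) \left(-15\right) - 158 = \left(\left(3 - 8 + 2 \cdot 64\right) + 3\right) \left(-15\right) - 158 = \left(\left(3 - 8 + 128\right) + 3\right) \left(-15\right) - 158 = \left(123 + 3\right) \left(-15\right) - 158 = 126 \left(-15\right) - 158 = -1890 - 158 = -2048$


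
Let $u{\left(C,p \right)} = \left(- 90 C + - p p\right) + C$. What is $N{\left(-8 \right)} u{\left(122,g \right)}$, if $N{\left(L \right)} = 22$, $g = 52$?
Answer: $-298364$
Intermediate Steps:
$u{\left(C,p \right)} = - p^{2} - 89 C$ ($u{\left(C,p \right)} = \left(- 90 C - p^{2}\right) + C = \left(- p^{2} - 90 C\right) + C = - p^{2} - 89 C$)
$N{\left(-8 \right)} u{\left(122,g \right)} = 22 \left(- 52^{2} - 10858\right) = 22 \left(\left(-1\right) 2704 - 10858\right) = 22 \left(-2704 - 10858\right) = 22 \left(-13562\right) = -298364$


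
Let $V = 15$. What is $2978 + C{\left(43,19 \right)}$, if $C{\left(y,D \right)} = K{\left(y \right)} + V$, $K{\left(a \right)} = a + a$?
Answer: $3079$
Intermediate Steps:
$K{\left(a \right)} = 2 a$
$C{\left(y,D \right)} = 15 + 2 y$ ($C{\left(y,D \right)} = 2 y + 15 = 15 + 2 y$)
$2978 + C{\left(43,19 \right)} = 2978 + \left(15 + 2 \cdot 43\right) = 2978 + \left(15 + 86\right) = 2978 + 101 = 3079$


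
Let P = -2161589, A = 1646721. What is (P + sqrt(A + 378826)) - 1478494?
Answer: -3640083 + sqrt(2025547) ≈ -3.6387e+6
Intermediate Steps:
(P + sqrt(A + 378826)) - 1478494 = (-2161589 + sqrt(1646721 + 378826)) - 1478494 = (-2161589 + sqrt(2025547)) - 1478494 = -3640083 + sqrt(2025547)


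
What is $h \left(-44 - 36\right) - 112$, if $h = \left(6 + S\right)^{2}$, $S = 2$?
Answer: $-5232$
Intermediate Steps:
$h = 64$ ($h = \left(6 + 2\right)^{2} = 8^{2} = 64$)
$h \left(-44 - 36\right) - 112 = 64 \left(-44 - 36\right) - 112 = 64 \left(-80\right) - 112 = -5120 - 112 = -5232$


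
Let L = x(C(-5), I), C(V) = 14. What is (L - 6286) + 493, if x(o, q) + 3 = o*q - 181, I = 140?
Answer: -4017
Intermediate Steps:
x(o, q) = -184 + o*q (x(o, q) = -3 + (o*q - 181) = -3 + (-181 + o*q) = -184 + o*q)
L = 1776 (L = -184 + 14*140 = -184 + 1960 = 1776)
(L - 6286) + 493 = (1776 - 6286) + 493 = -4510 + 493 = -4017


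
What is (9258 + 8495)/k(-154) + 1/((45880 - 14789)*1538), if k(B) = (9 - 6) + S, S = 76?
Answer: 848912208453/3777618682 ≈ 224.72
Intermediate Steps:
k(B) = 79 (k(B) = (9 - 6) + 76 = 3 + 76 = 79)
(9258 + 8495)/k(-154) + 1/((45880 - 14789)*1538) = (9258 + 8495)/79 + 1/((45880 - 14789)*1538) = 17753*(1/79) + (1/1538)/31091 = 17753/79 + (1/31091)*(1/1538) = 17753/79 + 1/47817958 = 848912208453/3777618682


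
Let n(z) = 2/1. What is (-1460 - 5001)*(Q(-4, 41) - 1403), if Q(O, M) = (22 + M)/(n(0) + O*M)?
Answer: 163211321/18 ≈ 9.0673e+6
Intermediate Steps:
n(z) = 2 (n(z) = 2*1 = 2)
Q(O, M) = (22 + M)/(2 + M*O) (Q(O, M) = (22 + M)/(2 + O*M) = (22 + M)/(2 + M*O))
(-1460 - 5001)*(Q(-4, 41) - 1403) = (-1460 - 5001)*((22 + 41)/(2 + 41*(-4)) - 1403) = -6461*(63/(2 - 164) - 1403) = -6461*(63/(-162) - 1403) = -6461*(-1/162*63 - 1403) = -6461*(-7/18 - 1403) = -6461*(-25261/18) = 163211321/18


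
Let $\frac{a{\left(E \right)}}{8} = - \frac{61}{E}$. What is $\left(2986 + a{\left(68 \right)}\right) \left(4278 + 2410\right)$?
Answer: $\frac{338680320}{17} \approx 1.9922 \cdot 10^{7}$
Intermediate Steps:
$a{\left(E \right)} = - \frac{488}{E}$ ($a{\left(E \right)} = 8 \left(- \frac{61}{E}\right) = - \frac{488}{E}$)
$\left(2986 + a{\left(68 \right)}\right) \left(4278 + 2410\right) = \left(2986 - \frac{488}{68}\right) \left(4278 + 2410\right) = \left(2986 - \frac{122}{17}\right) 6688 = \frac{50640}{17} \cdot 6688 = \frac{338680320}{17}$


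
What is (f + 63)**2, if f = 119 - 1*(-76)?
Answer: 66564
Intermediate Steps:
f = 195 (f = 119 + 76 = 195)
(f + 63)**2 = (195 + 63)**2 = 258**2 = 66564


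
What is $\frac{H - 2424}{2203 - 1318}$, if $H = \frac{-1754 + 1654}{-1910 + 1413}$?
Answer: $- \frac{1204628}{439845} \approx -2.7388$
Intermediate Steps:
$H = \frac{100}{497}$ ($H = - \frac{100}{-497} = \left(-100\right) \left(- \frac{1}{497}\right) = \frac{100}{497} \approx 0.20121$)
$\frac{H - 2424}{2203 - 1318} = \frac{\frac{100}{497} - 2424}{2203 - 1318} = - \frac{1204628}{497 \cdot 885} = \left(- \frac{1204628}{497}\right) \frac{1}{885} = - \frac{1204628}{439845}$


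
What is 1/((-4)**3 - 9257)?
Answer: -1/9321 ≈ -0.00010728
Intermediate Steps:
1/((-4)**3 - 9257) = 1/(-64 - 9257) = 1/(-9321) = -1/9321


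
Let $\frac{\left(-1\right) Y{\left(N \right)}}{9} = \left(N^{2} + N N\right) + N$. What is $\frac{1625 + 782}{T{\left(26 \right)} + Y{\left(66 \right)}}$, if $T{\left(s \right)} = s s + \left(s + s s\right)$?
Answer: $- \frac{2407}{77624} \approx -0.031008$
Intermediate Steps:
$Y{\left(N \right)} = - 18 N^{2} - 9 N$ ($Y{\left(N \right)} = - 9 \left(\left(N^{2} + N N\right) + N\right) = - 9 \left(\left(N^{2} + N^{2}\right) + N\right) = - 9 \left(2 N^{2} + N\right) = - 9 \left(N + 2 N^{2}\right) = - 18 N^{2} - 9 N$)
$T{\left(s \right)} = s + 2 s^{2}$ ($T{\left(s \right)} = s^{2} + \left(s + s^{2}\right) = s + 2 s^{2}$)
$\frac{1625 + 782}{T{\left(26 \right)} + Y{\left(66 \right)}} = \frac{1625 + 782}{26 \left(1 + 2 \cdot 26\right) - 594 \left(1 + 2 \cdot 66\right)} = \frac{2407}{26 \left(1 + 52\right) - 594 \left(1 + 132\right)} = \frac{2407}{26 \cdot 53 - 594 \cdot 133} = \frac{2407}{1378 - 79002} = \frac{2407}{-77624} = 2407 \left(- \frac{1}{77624}\right) = - \frac{2407}{77624}$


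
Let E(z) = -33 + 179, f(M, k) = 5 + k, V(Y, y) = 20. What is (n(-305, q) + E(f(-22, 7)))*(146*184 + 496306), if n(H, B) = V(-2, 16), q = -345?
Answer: 86846220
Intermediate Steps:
n(H, B) = 20
E(z) = 146
(n(-305, q) + E(f(-22, 7)))*(146*184 + 496306) = (20 + 146)*(146*184 + 496306) = 166*(26864 + 496306) = 166*523170 = 86846220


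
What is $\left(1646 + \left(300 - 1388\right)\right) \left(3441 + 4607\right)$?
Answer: $4490784$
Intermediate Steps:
$\left(1646 + \left(300 - 1388\right)\right) \left(3441 + 4607\right) = \left(1646 - 1088\right) 8048 = 558 \cdot 8048 = 4490784$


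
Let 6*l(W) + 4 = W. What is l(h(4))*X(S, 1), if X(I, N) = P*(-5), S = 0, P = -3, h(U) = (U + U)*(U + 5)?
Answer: 170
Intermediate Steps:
h(U) = 2*U*(5 + U) (h(U) = (2*U)*(5 + U) = 2*U*(5 + U))
l(W) = -2/3 + W/6
X(I, N) = 15 (X(I, N) = -3*(-5) = 15)
l(h(4))*X(S, 1) = (-2/3 + (2*4*(5 + 4))/6)*15 = (-2/3 + (2*4*9)/6)*15 = (-2/3 + (1/6)*72)*15 = (-2/3 + 12)*15 = (34/3)*15 = 170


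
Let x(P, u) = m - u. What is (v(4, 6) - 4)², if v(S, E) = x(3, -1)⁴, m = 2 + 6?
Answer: 42994249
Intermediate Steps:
m = 8
x(P, u) = 8 - u
v(S, E) = 6561 (v(S, E) = (8 - 1*(-1))⁴ = (8 + 1)⁴ = 9⁴ = 6561)
(v(4, 6) - 4)² = (6561 - 4)² = 6557² = 42994249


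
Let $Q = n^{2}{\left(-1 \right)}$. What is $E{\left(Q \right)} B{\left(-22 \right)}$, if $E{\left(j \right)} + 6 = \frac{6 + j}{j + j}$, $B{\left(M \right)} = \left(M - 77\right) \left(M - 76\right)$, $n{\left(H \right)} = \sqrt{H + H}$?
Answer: $-67914$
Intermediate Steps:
$n{\left(H \right)} = \sqrt{2} \sqrt{H}$ ($n{\left(H \right)} = \sqrt{2 H} = \sqrt{2} \sqrt{H}$)
$Q = -2$ ($Q = \left(\sqrt{2} \sqrt{-1}\right)^{2} = \left(\sqrt{2} i\right)^{2} = \left(i \sqrt{2}\right)^{2} = -2$)
$B{\left(M \right)} = \left(-77 + M\right) \left(-76 + M\right)$
$E{\left(j \right)} = -6 + \frac{6 + j}{2 j}$ ($E{\left(j \right)} = -6 + \frac{6 + j}{j + j} = -6 + \frac{6 + j}{2 j}$)
$E{\left(Q \right)} B{\left(-22 \right)} = \left(- \frac{11}{2} + \frac{3}{-2}\right) \left(5852 + \left(-22\right)^{2} - -3366\right) = \left(- \frac{11}{2} + 3 \left(- \frac{1}{2}\right)\right) \left(5852 + 484 + 3366\right) = \left(- \frac{11}{2} - \frac{3}{2}\right) 9702 = \left(-7\right) 9702 = -67914$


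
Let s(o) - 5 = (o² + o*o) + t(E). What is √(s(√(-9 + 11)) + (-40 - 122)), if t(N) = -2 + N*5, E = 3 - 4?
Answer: 4*I*√10 ≈ 12.649*I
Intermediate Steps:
E = -1
t(N) = -2 + 5*N
s(o) = -2 + 2*o² (s(o) = 5 + ((o² + o*o) + (-2 + 5*(-1))) = 5 + ((o² + o²) + (-2 - 5)) = 5 + (2*o² - 7) = 5 + (-7 + 2*o²) = -2 + 2*o²)
√(s(√(-9 + 11)) + (-40 - 122)) = √((-2 + 2*(√(-9 + 11))²) + (-40 - 122)) = √((-2 + 2*(√2)²) - 162) = √((-2 + 2*2) - 162) = √((-2 + 4) - 162) = √(2 - 162) = √(-160) = 4*I*√10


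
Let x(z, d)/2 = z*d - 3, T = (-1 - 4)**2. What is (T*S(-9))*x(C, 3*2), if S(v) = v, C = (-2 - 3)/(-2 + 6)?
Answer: 4725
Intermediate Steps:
T = 25 (T = (-5)**2 = 25)
C = -5/4 ≈ -1.2500
x(z, d) = -6 + 2*d*z (x(z, d) = 2*(z*d - 3) = 2*(d*z - 3) = 2*(-3 + d*z) = -6 + 2*d*z)
(T*S(-9))*x(C, 3*2) = (25*(-9))*(-6 + 2*(3*2)*(-5/4)) = -225*(-6 + 2*6*(-5/4)) = -225*(-6 - 15) = -225*(-21) = 4725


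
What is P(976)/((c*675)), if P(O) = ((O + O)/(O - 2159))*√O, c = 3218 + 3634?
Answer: -1952*√61/1367873325 ≈ -1.1145e-5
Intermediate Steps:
c = 6852
P(O) = 2*O^(3/2)/(-2159 + O) (P(O) = ((2*O)/(-2159 + O))*√O = (2*O/(-2159 + O))*√O = 2*O^(3/2)/(-2159 + O))
P(976)/((c*675)) = (2*976^(3/2)/(-2159 + 976))/((6852*675)) = (2*(3904*√61)/(-1183))/4625100 = (2*(3904*√61)*(-1/1183))*(1/4625100) = -7808*√61/1183*(1/4625100) = -1952*√61/1367873325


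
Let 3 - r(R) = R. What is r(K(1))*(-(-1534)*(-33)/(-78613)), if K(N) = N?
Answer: 101244/78613 ≈ 1.2879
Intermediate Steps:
r(R) = 3 - R
r(K(1))*(-(-1534)*(-33)/(-78613)) = (3 - 1*1)*(-(-1534)*(-33)/(-78613)) = (3 - 1)*(-1*50622*(-1/78613)) = 2*(-50622*(-1/78613)) = 2*(50622/78613) = 101244/78613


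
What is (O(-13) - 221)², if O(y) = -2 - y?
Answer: 44100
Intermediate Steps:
(O(-13) - 221)² = ((-2 - 1*(-13)) - 221)² = ((-2 + 13) - 221)² = (11 - 221)² = (-210)² = 44100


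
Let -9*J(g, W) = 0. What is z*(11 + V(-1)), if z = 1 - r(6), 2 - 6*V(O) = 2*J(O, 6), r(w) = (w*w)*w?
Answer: -7310/3 ≈ -2436.7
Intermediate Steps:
r(w) = w³ (r(w) = w²*w = w³)
J(g, W) = 0 (J(g, W) = -⅑*0 = 0)
V(O) = ⅓ (V(O) = ⅓ - 0/3 = ⅓ - ⅙*0 = ⅓ + 0 = ⅓)
z = -215 (z = 1 - 1*6³ = 1 - 1*216 = 1 - 216 = -215)
z*(11 + V(-1)) = -215*(11 + ⅓) = -215*34/3 = -7310/3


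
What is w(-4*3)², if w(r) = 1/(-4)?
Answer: 1/16 ≈ 0.062500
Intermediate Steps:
w(r) = -¼
w(-4*3)² = (-¼)² = 1/16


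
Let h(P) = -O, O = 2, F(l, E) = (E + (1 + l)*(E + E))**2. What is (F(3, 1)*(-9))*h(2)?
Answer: 1458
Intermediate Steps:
F(l, E) = (E + 2*E*(1 + l))**2 (F(l, E) = (E + (1 + l)*(2*E))**2 = (E + 2*E*(1 + l))**2)
h(P) = -2 (h(P) = -1*2 = -2)
(F(3, 1)*(-9))*h(2) = ((1**2*(3 + 2*3)**2)*(-9))*(-2) = ((1*(3 + 6)**2)*(-9))*(-2) = ((1*9**2)*(-9))*(-2) = ((1*81)*(-9))*(-2) = (81*(-9))*(-2) = -729*(-2) = 1458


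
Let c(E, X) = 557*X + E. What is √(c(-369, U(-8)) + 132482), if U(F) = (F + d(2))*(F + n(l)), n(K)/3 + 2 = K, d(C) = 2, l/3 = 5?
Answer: √28511 ≈ 168.85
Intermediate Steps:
l = 15 (l = 3*5 = 15)
n(K) = -6 + 3*K
U(F) = (2 + F)*(39 + F) (U(F) = (F + 2)*(F + (-6 + 3*15)) = (2 + F)*(F + (-6 + 45)) = (2 + F)*(F + 39) = (2 + F)*(39 + F))
c(E, X) = E + 557*X
√(c(-369, U(-8)) + 132482) = √((-369 + 557*(78 + (-8)² + 41*(-8))) + 132482) = √((-369 + 557*(78 + 64 - 328)) + 132482) = √((-369 + 557*(-186)) + 132482) = √((-369 - 103602) + 132482) = √(-103971 + 132482) = √28511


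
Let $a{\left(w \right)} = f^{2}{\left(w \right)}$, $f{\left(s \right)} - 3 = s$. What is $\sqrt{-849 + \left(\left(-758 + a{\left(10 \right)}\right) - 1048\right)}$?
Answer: $i \sqrt{2486} \approx 49.86 i$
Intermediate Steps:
$f{\left(s \right)} = 3 + s$
$a{\left(w \right)} = \left(3 + w\right)^{2}$
$\sqrt{-849 + \left(\left(-758 + a{\left(10 \right)}\right) - 1048\right)} = \sqrt{-849 - \left(1806 - \left(3 + 10\right)^{2}\right)} = \sqrt{-849 - \left(1806 - 169\right)} = \sqrt{-849 + \left(\left(-758 + 169\right) - 1048\right)} = \sqrt{-849 - 1637} = \sqrt{-2486} = i \sqrt{2486}$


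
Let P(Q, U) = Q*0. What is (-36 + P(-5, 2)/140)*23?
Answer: -828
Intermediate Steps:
P(Q, U) = 0
(-36 + P(-5, 2)/140)*23 = (-36 + 0/140)*23 = (-36 + 0*(1/140))*23 = (-36 + 0)*23 = -36*23 = -828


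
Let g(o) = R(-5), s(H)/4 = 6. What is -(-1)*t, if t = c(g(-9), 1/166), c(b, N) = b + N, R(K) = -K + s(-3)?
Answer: 4815/166 ≈ 29.006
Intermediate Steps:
s(H) = 24 (s(H) = 4*6 = 24)
R(K) = 24 - K (R(K) = -K + 24 = 24 - K)
g(o) = 29 (g(o) = 24 - 1*(-5) = 24 + 5 = 29)
c(b, N) = N + b
t = 4815/166 (t = 1/166 + 29 = 4815/166 ≈ 29.006)
-(-1)*t = -(-1)*4815/166 = -1*(-4815/166) = 4815/166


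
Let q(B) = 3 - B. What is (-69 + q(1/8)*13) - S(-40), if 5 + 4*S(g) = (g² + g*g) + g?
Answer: -6563/8 ≈ -820.38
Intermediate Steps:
S(g) = -5/4 + g²/2 + g/4 (S(g) = -5/4 + ((g² + g*g) + g)/4 = -5/4 + ((g² + g²) + g)/4 = -5/4 + (2*g² + g)/4 = -5/4 + (g + 2*g²)/4 = -5/4 + (g²/2 + g/4) = -5/4 + g²/2 + g/4)
(-69 + q(1/8)*13) - S(-40) = (-69 + (3 - 1/8)*13) - (-5/4 + (½)*(-40)² + (¼)*(-40)) = (-69 + (3 - 1*⅛)*13) - (-5/4 + (½)*1600 - 10) = (-69 + (3 - ⅛)*13) - (-5/4 + 800 - 10) = (-69 + (23/8)*13) - 1*3155/4 = (-69 + 299/8) - 3155/4 = -253/8 - 3155/4 = -6563/8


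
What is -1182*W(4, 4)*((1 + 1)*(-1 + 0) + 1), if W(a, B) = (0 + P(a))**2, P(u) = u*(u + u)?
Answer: 1210368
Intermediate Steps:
P(u) = 2*u**2 (P(u) = u*(2*u) = 2*u**2)
W(a, B) = 4*a**4 (W(a, B) = (0 + 2*a**2)**2 = (2*a**2)**2 = 4*a**4)
-1182*W(4, 4)*((1 + 1)*(-1 + 0) + 1) = -1182*4*4**4*((1 + 1)*(-1 + 0) + 1) = -1182*4*256*(2*(-1) + 1) = -1210368*(-2 + 1) = -1210368*(-1) = -1182*(-1024) = 1210368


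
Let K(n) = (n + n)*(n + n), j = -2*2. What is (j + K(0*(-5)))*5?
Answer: -20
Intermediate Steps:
j = -4
K(n) = 4*n**2 (K(n) = (2*n)*(2*n) = 4*n**2)
(j + K(0*(-5)))*5 = (-4 + 4*(0*(-5))**2)*5 = (-4 + 4*0**2)*5 = (-4 + 4*0)*5 = (-4 + 0)*5 = -4*5 = -20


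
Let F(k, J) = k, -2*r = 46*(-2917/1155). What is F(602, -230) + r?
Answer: 762401/1155 ≈ 660.09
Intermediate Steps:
r = 67091/1155 (r = -23*(-2917/1155) = -23*(-2917*1/1155) = -23*(-2917)/1155 = -1/2*(-134182/1155) = 67091/1155 ≈ 58.087)
F(602, -230) + r = 602 + 67091/1155 = 762401/1155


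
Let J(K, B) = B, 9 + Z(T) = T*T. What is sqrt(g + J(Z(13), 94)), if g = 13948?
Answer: sqrt(14042) ≈ 118.50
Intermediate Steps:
Z(T) = -9 + T**2 (Z(T) = -9 + T*T = -9 + T**2)
sqrt(g + J(Z(13), 94)) = sqrt(13948 + 94) = sqrt(14042)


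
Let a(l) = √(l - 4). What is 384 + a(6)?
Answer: 384 + √2 ≈ 385.41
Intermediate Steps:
a(l) = √(-4 + l)
384 + a(6) = 384 + √(-4 + 6) = 384 + √2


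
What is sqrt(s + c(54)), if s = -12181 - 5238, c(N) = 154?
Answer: I*sqrt(17265) ≈ 131.4*I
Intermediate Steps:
s = -17419
sqrt(s + c(54)) = sqrt(-17419 + 154) = sqrt(-17265) = I*sqrt(17265)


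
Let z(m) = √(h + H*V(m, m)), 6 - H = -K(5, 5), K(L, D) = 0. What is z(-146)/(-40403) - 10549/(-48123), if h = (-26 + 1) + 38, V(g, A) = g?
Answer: 10549/48123 - I*√863/40403 ≈ 0.21921 - 0.0007271*I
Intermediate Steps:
H = 6 (H = 6 - (-1)*0 = 6 - 1*0 = 6 + 0 = 6)
h = 13 (h = -25 + 38 = 13)
z(m) = √(13 + 6*m)
z(-146)/(-40403) - 10549/(-48123) = √(13 + 6*(-146))/(-40403) - 10549/(-48123) = √(13 - 876)*(-1/40403) - 10549*(-1/48123) = √(-863)*(-1/40403) + 10549/48123 = (I*√863)*(-1/40403) + 10549/48123 = -I*√863/40403 + 10549/48123 = 10549/48123 - I*√863/40403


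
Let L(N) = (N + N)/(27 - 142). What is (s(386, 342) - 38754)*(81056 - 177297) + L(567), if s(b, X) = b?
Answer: 424646087986/115 ≈ 3.6926e+9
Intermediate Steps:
L(N) = -2*N/115 (L(N) = (2*N)/(-115) = (2*N)*(-1/115) = -2*N/115)
(s(386, 342) - 38754)*(81056 - 177297) + L(567) = (386 - 38754)*(81056 - 177297) - 2/115*567 = -38368*(-96241) - 1134/115 = 3692574688 - 1134/115 = 424646087986/115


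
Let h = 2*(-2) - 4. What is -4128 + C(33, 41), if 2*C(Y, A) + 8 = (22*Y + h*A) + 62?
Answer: -3902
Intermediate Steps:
h = -8 (h = -4 - 4 = -8)
C(Y, A) = 27 - 4*A + 11*Y (C(Y, A) = -4 + ((22*Y - 8*A) + 62)/2 = -4 + ((-8*A + 22*Y) + 62)/2 = -4 + (62 - 8*A + 22*Y)/2 = -4 + (31 - 4*A + 11*Y) = 27 - 4*A + 11*Y)
-4128 + C(33, 41) = -4128 + (27 - 4*41 + 11*33) = -4128 + (27 - 164 + 363) = -4128 + 226 = -3902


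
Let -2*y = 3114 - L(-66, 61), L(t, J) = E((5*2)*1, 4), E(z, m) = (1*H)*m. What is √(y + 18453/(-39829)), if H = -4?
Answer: I*√2483371526702/39829 ≈ 39.566*I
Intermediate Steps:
E(z, m) = -4*m (E(z, m) = (1*(-4))*m = -4*m)
L(t, J) = -16 (L(t, J) = -4*4 = -16)
y = -1565 (y = -(3114 - 1*(-16))/2 = -(3114 + 16)/2 = -½*3130 = -1565)
√(y + 18453/(-39829)) = √(-1565 + 18453/(-39829)) = √(-1565 + 18453*(-1/39829)) = √(-1565 - 18453/39829) = √(-62350838/39829) = I*√2483371526702/39829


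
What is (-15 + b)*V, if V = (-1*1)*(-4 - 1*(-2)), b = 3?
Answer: -24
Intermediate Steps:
V = 2 (V = -(-4 + 2) = -1*(-2) = 2)
(-15 + b)*V = (-15 + 3)*2 = -12*2 = -24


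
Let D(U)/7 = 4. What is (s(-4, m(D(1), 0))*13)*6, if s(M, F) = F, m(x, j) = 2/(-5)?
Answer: -156/5 ≈ -31.200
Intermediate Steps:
D(U) = 28 (D(U) = 7*4 = 28)
m(x, j) = -⅖ (m(x, j) = 2*(-⅕) = -⅖)
(s(-4, m(D(1), 0))*13)*6 = -⅖*13*6 = -26/5*6 = -156/5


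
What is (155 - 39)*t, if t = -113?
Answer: -13108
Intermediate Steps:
(155 - 39)*t = (155 - 39)*(-113) = 116*(-113) = -13108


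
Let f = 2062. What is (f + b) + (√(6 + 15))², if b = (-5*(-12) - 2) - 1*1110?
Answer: 1031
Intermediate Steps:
b = -1052 (b = (60 - 2) - 1110 = 58 - 1110 = -1052)
(f + b) + (√(6 + 15))² = (2062 - 1052) + (√(6 + 15))² = 1010 + (√21)² = 1010 + 21 = 1031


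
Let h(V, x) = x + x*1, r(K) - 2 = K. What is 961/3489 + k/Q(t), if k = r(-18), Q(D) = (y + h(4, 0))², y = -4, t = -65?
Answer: -2528/3489 ≈ -0.72456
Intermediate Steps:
r(K) = 2 + K
h(V, x) = 2*x (h(V, x) = x + x = 2*x)
Q(D) = 16 (Q(D) = (-4 + 2*0)² = (-4 + 0)² = (-4)² = 16)
k = -16 (k = 2 - 18 = -16)
961/3489 + k/Q(t) = 961/3489 - 16/16 = 961*(1/3489) - 16*1/16 = 961/3489 - 1 = -2528/3489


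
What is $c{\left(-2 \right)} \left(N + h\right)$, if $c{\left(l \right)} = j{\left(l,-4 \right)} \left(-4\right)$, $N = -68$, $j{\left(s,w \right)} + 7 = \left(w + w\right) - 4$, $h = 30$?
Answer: $-2888$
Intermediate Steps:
$j{\left(s,w \right)} = -11 + 2 w$ ($j{\left(s,w \right)} = -7 + \left(\left(w + w\right) - 4\right) = -7 + \left(2 w - 4\right) = -7 + \left(-4 + 2 w\right) = -11 + 2 w$)
$c{\left(l \right)} = 76$ ($c{\left(l \right)} = \left(-11 + 2 \left(-4\right)\right) \left(-4\right) = \left(-11 - 8\right) \left(-4\right) = \left(-19\right) \left(-4\right) = 76$)
$c{\left(-2 \right)} \left(N + h\right) = 76 \left(-68 + 30\right) = 76 \left(-38\right) = -2888$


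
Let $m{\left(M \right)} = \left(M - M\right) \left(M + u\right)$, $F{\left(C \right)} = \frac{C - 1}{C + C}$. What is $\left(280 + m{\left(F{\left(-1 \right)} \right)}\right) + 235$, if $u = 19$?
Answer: $515$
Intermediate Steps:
$F{\left(C \right)} = \frac{-1 + C}{2 C}$
$m{\left(M \right)} = 0$ ($m{\left(M \right)} = \left(M - M\right) \left(M + 19\right) = 0 \left(19 + M\right) = 0$)
$\left(280 + m{\left(F{\left(-1 \right)} \right)}\right) + 235 = \left(280 + 0\right) + 235 = 280 + 235 = 515$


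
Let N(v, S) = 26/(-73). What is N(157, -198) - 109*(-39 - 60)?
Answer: 787717/73 ≈ 10791.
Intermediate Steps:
N(v, S) = -26/73 (N(v, S) = 26*(-1/73) = -26/73)
N(157, -198) - 109*(-39 - 60) = -26/73 - 109*(-39 - 60) = -26/73 - 109*(-99) = -26/73 - 1*(-10791) = -26/73 + 10791 = 787717/73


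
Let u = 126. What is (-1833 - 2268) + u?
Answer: -3975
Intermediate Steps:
(-1833 - 2268) + u = (-1833 - 2268) + 126 = -4101 + 126 = -3975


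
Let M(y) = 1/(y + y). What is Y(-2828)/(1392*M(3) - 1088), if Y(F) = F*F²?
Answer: 2827145944/107 ≈ 2.6422e+7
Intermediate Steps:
M(y) = 1/(2*y)
Y(F) = F³
Y(-2828)/(1392*M(3) - 1088) = (-2828)³/(1392*((½)/3) - 1088) = -22617167552/(1392*((½)*(⅓)) - 1088) = -22617167552/(1392*(⅙) - 1088) = -22617167552/(232 - 1088) = -22617167552/(-856) = -22617167552*(-1/856) = 2827145944/107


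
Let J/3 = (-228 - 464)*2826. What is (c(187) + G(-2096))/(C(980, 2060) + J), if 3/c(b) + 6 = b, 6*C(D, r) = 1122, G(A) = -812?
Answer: 146969/1061852609 ≈ 0.00013841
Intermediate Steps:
C(D, r) = 187 (C(D, r) = (⅙)*1122 = 187)
c(b) = 3/(-6 + b)
J = -5866776 (J = 3*((-228 - 464)*2826) = 3*(-692*2826) = 3*(-1955592) = -5866776)
(c(187) + G(-2096))/(C(980, 2060) + J) = (3/(-6 + 187) - 812)/(187 - 5866776) = (3/181 - 812)/(-5866589) = (3*(1/181) - 812)*(-1/5866589) = (3/181 - 812)*(-1/5866589) = -146969/181*(-1/5866589) = 146969/1061852609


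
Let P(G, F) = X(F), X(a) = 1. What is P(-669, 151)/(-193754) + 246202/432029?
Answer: 47702190279/83707346866 ≈ 0.56987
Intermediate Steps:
P(G, F) = 1
P(-669, 151)/(-193754) + 246202/432029 = 1/(-193754) + 246202/432029 = 1*(-1/193754) + 246202*(1/432029) = -1/193754 + 246202/432029 = 47702190279/83707346866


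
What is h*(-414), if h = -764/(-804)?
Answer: -26358/67 ≈ -393.40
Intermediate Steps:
h = 191/201 (h = -764*(-1/804) = 191/201 ≈ 0.95025)
h*(-414) = (191/201)*(-414) = -26358/67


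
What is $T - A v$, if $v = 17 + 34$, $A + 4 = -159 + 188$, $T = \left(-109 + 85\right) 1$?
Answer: $-1299$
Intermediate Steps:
$T = -24$ ($T = \left(-24\right) 1 = -24$)
$A = 25$ ($A = -4 + \left(-159 + 188\right) = -4 + 29 = 25$)
$v = 51$
$T - A v = -24 - 25 \cdot 51 = -24 - 1275 = -1299$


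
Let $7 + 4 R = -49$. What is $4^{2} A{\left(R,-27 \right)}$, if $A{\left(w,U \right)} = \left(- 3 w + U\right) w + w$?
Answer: $-3584$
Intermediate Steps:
$R = -14$ ($R = - \frac{7}{4} + \frac{1}{4} \left(-49\right) = - \frac{7}{4} - \frac{49}{4} = -14$)
$A{\left(w,U \right)} = w + w \left(U - 3 w\right)$ ($A{\left(w,U \right)} = \left(U - 3 w\right) w + w = w \left(U - 3 w\right) + w = w + w \left(U - 3 w\right)$)
$4^{2} A{\left(R,-27 \right)} = 4^{2} \left(- 14 \left(1 - 27 - -42\right)\right) = 16 \left(- 14 \left(1 - 27 + 42\right)\right) = 16 \left(\left(-14\right) 16\right) = 16 \left(-224\right) = -3584$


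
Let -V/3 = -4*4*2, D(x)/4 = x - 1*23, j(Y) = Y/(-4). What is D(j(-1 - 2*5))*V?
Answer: -7776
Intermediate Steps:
j(Y) = -Y/4 (j(Y) = Y*(-1/4) = -Y/4)
D(x) = -92 + 4*x (D(x) = 4*(x - 1*23) = 4*(x - 23) = 4*(-23 + x) = -92 + 4*x)
V = 96 (V = -3*(-4*4)*2 = -(-48)*2 = -3*(-32) = 96)
D(j(-1 - 2*5))*V = (-92 + 4*(-(-1 - 2*5)/4))*96 = (-92 + 4*(-(-1 - 10)/4))*96 = (-92 + 4*(-1/4*(-11)))*96 = (-92 + 4*(11/4))*96 = (-92 + 11)*96 = -81*96 = -7776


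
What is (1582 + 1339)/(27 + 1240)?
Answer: 2921/1267 ≈ 2.3054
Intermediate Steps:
(1582 + 1339)/(27 + 1240) = 2921/1267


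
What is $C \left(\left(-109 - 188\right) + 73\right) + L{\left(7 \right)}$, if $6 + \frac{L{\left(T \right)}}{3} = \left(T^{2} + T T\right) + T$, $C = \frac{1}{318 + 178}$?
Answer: $\frac{9193}{31} \approx 296.55$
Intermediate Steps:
$C = \frac{1}{496} \approx 0.0020161$
$L{\left(T \right)} = -18 + 3 T + 6 T^{2}$ ($L{\left(T \right)} = -18 + 3 \left(\left(T^{2} + T T\right) + T\right) = -18 + 3 \left(\left(T^{2} + T^{2}\right) + T\right) = -18 + 3 \left(2 T^{2} + T\right) = -18 + 3 \left(T + 2 T^{2}\right) = -18 + \left(3 T + 6 T^{2}\right) = -18 + 3 T + 6 T^{2}$)
$C \left(\left(-109 - 188\right) + 73\right) + L{\left(7 \right)} = \frac{\left(-109 - 188\right) + 73}{496} + \left(-18 + 3 \cdot 7 + 6 \cdot 7^{2}\right) = \frac{\left(-109 - 188\right) + 73}{496} + \left(-18 + 21 + 6 \cdot 49\right) = \frac{-297 + 73}{496} + \left(-18 + 21 + 294\right) = \frac{1}{496} \left(-224\right) + 297 = - \frac{14}{31} + 297 = \frac{9193}{31}$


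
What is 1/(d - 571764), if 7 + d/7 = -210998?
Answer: -1/2048799 ≈ -4.8809e-7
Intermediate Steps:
d = -1477035 (d = -49 + 7*(-210998) = -49 - 1476986 = -1477035)
1/(d - 571764) = 1/(-1477035 - 571764) = 1/(-2048799) = -1/2048799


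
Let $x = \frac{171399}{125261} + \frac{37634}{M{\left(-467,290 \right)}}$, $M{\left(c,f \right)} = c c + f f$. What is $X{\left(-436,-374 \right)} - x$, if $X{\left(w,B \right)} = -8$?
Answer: $- \frac{359328935517}{37852496329} \approx -9.4929$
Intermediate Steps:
$M{\left(c,f \right)} = c^{2} + f^{2}$
$x = \frac{56508964885}{37852496329}$ ($x = \frac{171399}{125261} + \frac{37634}{\left(-467\right)^{2} + 290^{2}} = 171399 \cdot \frac{1}{125261} + \frac{37634}{218089 + 84100} = \frac{171399}{125261} + \frac{37634}{302189} = \frac{56508964885}{37852496329} \approx 1.4929$)
$X{\left(-436,-374 \right)} - x = -8 - \frac{56508964885}{37852496329} = - \frac{359328935517}{37852496329}$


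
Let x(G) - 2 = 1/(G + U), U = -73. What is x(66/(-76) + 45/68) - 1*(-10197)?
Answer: 964650725/94583 ≈ 10199.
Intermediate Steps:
x(G) = 2 + 1/(-73 + G) (x(G) = 2 + 1/(G - 73) = 2 + 1/(-73 + G))
x(66/(-76) + 45/68) - 1*(-10197) = (-145 + 2*(66/(-76) + 45/68))/(-73 + (66/(-76) + 45/68)) - 1*(-10197) = (-145 + 2*(66*(-1/76) + 45*(1/68)))/(-73 + (66*(-1/76) + 45*(1/68))) + 10197 = (-145 + 2*(-33/38 + 45/68))/(-73 + (-33/38 + 45/68)) + 10197 = (-145 + 2*(-267/1292))/(-73 - 267/1292) + 10197 = (-145 - 267/646)/(-94583/1292) + 10197 = -1292/94583*(-93937/646) + 10197 = 187874/94583 + 10197 = 964650725/94583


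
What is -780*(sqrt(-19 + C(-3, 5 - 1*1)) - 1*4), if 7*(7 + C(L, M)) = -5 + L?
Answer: 3120 - 780*I*sqrt(1330)/7 ≈ 3120.0 - 4063.7*I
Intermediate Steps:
C(L, M) = -54/7 + L/7 (C(L, M) = -7 + (-5 + L)/7 = -7 + (-5/7 + L/7) = -54/7 + L/7)
-780*(sqrt(-19 + C(-3, 5 - 1*1)) - 1*4) = -780*(sqrt(-19 + (-54/7 + (1/7)*(-3))) - 1*4) = -780*(sqrt(-19 + (-54/7 - 3/7)) - 4) = -780*(sqrt(-19 - 57/7) - 4) = -780*(sqrt(-190/7) - 4) = -780*(I*sqrt(1330)/7 - 4) = -780*(-4 + I*sqrt(1330)/7) = 3120 - 780*I*sqrt(1330)/7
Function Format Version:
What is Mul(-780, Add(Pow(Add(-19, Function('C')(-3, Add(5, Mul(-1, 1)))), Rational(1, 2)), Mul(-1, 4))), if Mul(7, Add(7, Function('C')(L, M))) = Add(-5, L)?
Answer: Add(3120, Mul(Rational(-780, 7), I, Pow(1330, Rational(1, 2)))) ≈ Add(3120.0, Mul(-4063.7, I))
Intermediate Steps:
Function('C')(L, M) = Add(Rational(-54, 7), Mul(Rational(1, 7), L)) (Function('C')(L, M) = Add(-7, Mul(Rational(1, 7), Add(-5, L))) = Add(-7, Add(Rational(-5, 7), Mul(Rational(1, 7), L))) = Add(Rational(-54, 7), Mul(Rational(1, 7), L)))
Mul(-780, Add(Pow(Add(-19, Function('C')(-3, Add(5, Mul(-1, 1)))), Rational(1, 2)), Mul(-1, 4))) = Mul(-780, Add(Pow(Add(-19, Add(Rational(-54, 7), Mul(Rational(1, 7), -3))), Rational(1, 2)), Mul(-1, 4))) = Mul(-780, Add(Pow(Add(-19, Add(Rational(-54, 7), Rational(-3, 7))), Rational(1, 2)), -4)) = Mul(-780, Add(Pow(Add(-19, Rational(-57, 7)), Rational(1, 2)), -4)) = Mul(-780, Add(Pow(Rational(-190, 7), Rational(1, 2)), -4)) = Mul(-780, Add(Mul(Rational(1, 7), I, Pow(1330, Rational(1, 2))), -4)) = Mul(-780, Add(-4, Mul(Rational(1, 7), I, Pow(1330, Rational(1, 2))))) = Add(3120, Mul(Rational(-780, 7), I, Pow(1330, Rational(1, 2))))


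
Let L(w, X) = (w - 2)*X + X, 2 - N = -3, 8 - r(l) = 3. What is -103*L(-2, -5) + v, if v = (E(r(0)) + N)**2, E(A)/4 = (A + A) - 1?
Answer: 136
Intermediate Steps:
r(l) = 5 (r(l) = 8 - 1*3 = 8 - 3 = 5)
N = 5 (N = 2 - 1*(-3) = 2 + 3 = 5)
E(A) = -4 + 8*A (E(A) = 4*((A + A) - 1) = 4*(2*A - 1) = 4*(-1 + 2*A) = -4 + 8*A)
L(w, X) = X + X*(-2 + w) (L(w, X) = (-2 + w)*X + X = X*(-2 + w) + X = X + X*(-2 + w))
v = 1681 (v = ((-4 + 8*5) + 5)**2 = ((-4 + 40) + 5)**2 = (36 + 5)**2 = 41**2 = 1681)
-103*L(-2, -5) + v = -(-515)*(-1 - 2) + 1681 = -(-515)*(-3) + 1681 = -103*15 + 1681 = -1545 + 1681 = 136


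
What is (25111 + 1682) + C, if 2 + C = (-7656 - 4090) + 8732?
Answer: 23777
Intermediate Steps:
C = -3016 (C = -2 + ((-7656 - 4090) + 8732) = -2 + (-11746 + 8732) = -2 - 3014 = -3016)
(25111 + 1682) + C = (25111 + 1682) - 3016 = 26793 - 3016 = 23777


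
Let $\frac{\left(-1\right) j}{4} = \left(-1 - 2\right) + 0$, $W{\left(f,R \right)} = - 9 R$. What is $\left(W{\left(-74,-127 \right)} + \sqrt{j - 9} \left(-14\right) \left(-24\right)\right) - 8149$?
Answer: $-7006 + 336 \sqrt{3} \approx -6424.0$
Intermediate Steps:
$j = 12$ ($j = - 4 \left(\left(-1 - 2\right) + 0\right) = - 4 \left(-3 + 0\right) = \left(-4\right) \left(-3\right) = 12$)
$\left(W{\left(-74,-127 \right)} + \sqrt{j - 9} \left(-14\right) \left(-24\right)\right) - 8149 = \left(\left(-9\right) \left(-127\right) + \sqrt{12 - 9} \left(-14\right) \left(-24\right)\right) - 8149 = \left(1143 + \sqrt{3} \left(-14\right) \left(-24\right)\right) - 8149 = \left(1143 + - 14 \sqrt{3} \left(-24\right)\right) - 8149 = \left(1143 + 336 \sqrt{3}\right) - 8149 = -7006 + 336 \sqrt{3}$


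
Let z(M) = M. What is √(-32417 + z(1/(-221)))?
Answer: I*√1583278918/221 ≈ 180.05*I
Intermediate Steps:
√(-32417 + z(1/(-221))) = √(-32417 + 1/(-221)) = √(-32417 - 1/221) = √(-7164158/221) = I*√1583278918/221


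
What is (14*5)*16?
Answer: 1120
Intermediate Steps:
(14*5)*16 = 70*16 = 1120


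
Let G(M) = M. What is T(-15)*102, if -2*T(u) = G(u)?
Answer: 765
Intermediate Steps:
T(u) = -u/2
T(-15)*102 = -½*(-15)*102 = (15/2)*102 = 765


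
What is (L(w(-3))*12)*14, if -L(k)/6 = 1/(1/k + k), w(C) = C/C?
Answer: -504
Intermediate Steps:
w(C) = 1
L(k) = -6/(k + 1/k) (L(k) = -6/(1/k + k) = -6/(k + 1/k))
(L(w(-3))*12)*14 = (-6*1/(1 + 1²)*12)*14 = (-6*1/(1 + 1)*12)*14 = (-6*1/2*12)*14 = (-6*1*½*12)*14 = -3*12*14 = -36*14 = -504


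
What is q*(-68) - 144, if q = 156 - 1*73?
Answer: -5788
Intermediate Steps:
q = 83 (q = 156 - 73 = 83)
q*(-68) - 144 = 83*(-68) - 144 = -5644 - 144 = -5788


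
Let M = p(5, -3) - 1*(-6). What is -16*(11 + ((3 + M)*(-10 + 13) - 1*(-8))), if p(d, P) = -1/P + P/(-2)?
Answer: -824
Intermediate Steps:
p(d, P) = -1/P - P/2 (p(d, P) = -1/P + P*(-½) = -1/P - P/2)
M = 47/6 (M = (-1/(-3) - ½*(-3)) - 1*(-6) = (-1*(-⅓) + 3/2) + 6 = (⅓ + 3/2) + 6 = 11/6 + 6 = 47/6 ≈ 7.8333)
-16*(11 + ((3 + M)*(-10 + 13) - 1*(-8))) = -16*(11 + ((3 + 47/6)*(-10 + 13) - 1*(-8))) = -16*(11 + ((65/6)*3 + 8)) = -16*(11 + (65/2 + 8)) = -16*(11 + 81/2) = -16*103/2 = -824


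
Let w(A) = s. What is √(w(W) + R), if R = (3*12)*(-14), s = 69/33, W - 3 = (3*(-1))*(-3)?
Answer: I*√60731/11 ≈ 22.403*I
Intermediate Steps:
W = 12 (W = 3 + (3*(-1))*(-3) = 3 - 3*(-3) = 3 + 9 = 12)
s = 23/11 (s = 69*(1/33) = 23/11 ≈ 2.0909)
R = -504 (R = 36*(-14) = -504)
w(A) = 23/11
√(w(W) + R) = √(23/11 - 504) = √(-5521/11) = I*√60731/11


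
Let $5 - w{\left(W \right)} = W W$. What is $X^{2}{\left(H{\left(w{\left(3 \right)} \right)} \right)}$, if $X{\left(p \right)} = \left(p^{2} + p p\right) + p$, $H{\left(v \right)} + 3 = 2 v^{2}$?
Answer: $2927521$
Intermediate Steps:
$w{\left(W \right)} = 5 - W^{2}$ ($w{\left(W \right)} = 5 - W W = 5 - W^{2}$)
$H{\left(v \right)} = -3 + 2 v^{2}$
$X{\left(p \right)} = p + 2 p^{2}$ ($X{\left(p \right)} = \left(p^{2} + p^{2}\right) + p = 2 p^{2} + p = p + 2 p^{2}$)
$X^{2}{\left(H{\left(w{\left(3 \right)} \right)} \right)} = \left(\left(-3 + 2 \left(5 - 3^{2}\right)^{2}\right) \left(1 + 2 \left(-3 + 2 \left(5 - 3^{2}\right)^{2}\right)\right)\right)^{2} = \left(\left(-3 + 2 \left(5 - 9\right)^{2}\right) \left(1 + 2 \left(-3 + 2 \left(5 - 9\right)^{2}\right)\right)\right)^{2} = \left(\left(-3 + 2 \left(-4\right)^{2}\right) \left(1 + 2 \left(-3 + 2 \left(-4\right)^{2}\right)\right)\right)^{2} = \left(\left(-3 + 2 \cdot 16\right) \left(1 + 2 \left(-3 + 2 \cdot 16\right)\right)\right)^{2} = \left(\left(-3 + 32\right) \left(1 + 2 \left(-3 + 32\right)\right)\right)^{2} = \left(29 \left(1 + 2 \cdot 29\right)\right)^{2} = \left(29 \left(1 + 58\right)\right)^{2} = \left(29 \cdot 59\right)^{2} = 1711^{2} = 2927521$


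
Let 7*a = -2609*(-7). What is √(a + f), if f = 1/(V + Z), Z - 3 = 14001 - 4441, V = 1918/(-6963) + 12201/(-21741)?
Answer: √151857321267446534261840405/241257497738 ≈ 51.078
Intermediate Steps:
a = 2609 (a = (-2609*(-7))/7 = (⅐)*18263 = 2609)
V = -42218267/50460861 (V = 1918*(-1/6963) + 12201*(-1/21741) = -1918/6963 - 4067/7247 = -42218267/50460861 ≈ -0.83665)
Z = 9563 (Z = 3 + (14001 - 4441) = 3 + 9560 = 9563)
f = 50460861/482514995476 (f = 1/(-42218267/50460861 + 9563) = 1/(482514995476/50460861) = 50460861/482514995476 ≈ 0.00010458)
√(a + f) = √(2609 + 50460861/482514995476) = √(1258881673657745/482514995476) = √151857321267446534261840405/241257497738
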